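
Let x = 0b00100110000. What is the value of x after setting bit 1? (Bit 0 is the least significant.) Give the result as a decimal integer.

x = 00100110000
bit 1 is currently 0; set it via x | (1 << 1) = x | 2
→ 00100110010 = 306

306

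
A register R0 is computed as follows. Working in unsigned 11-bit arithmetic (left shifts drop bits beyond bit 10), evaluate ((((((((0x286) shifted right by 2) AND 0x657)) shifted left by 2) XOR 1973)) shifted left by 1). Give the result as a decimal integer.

1890

0x286 = 01010000110
→ shifted right by 2 → 00010100001 = 161
0x657 = 11001010111
→ AND → 00000000001 = 1
→ shifted left by 2 (mod 2^11) → 00000000100 = 4
1973 = 11110110101
→ XOR → 11110110001 = 1969
→ shifted left by 1 (mod 2^11) → 11101100010 = 1890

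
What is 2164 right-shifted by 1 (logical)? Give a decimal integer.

2164 = 100001110100
shift right by 1 → 010000111010 = 1082
(equivalently, floor(2164 / 2))

1082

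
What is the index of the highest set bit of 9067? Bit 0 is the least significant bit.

13

9067 = 10001101101011
The topmost 1 is at position 13 (since 2^13 = 8192 ≤ 9067 < 16384).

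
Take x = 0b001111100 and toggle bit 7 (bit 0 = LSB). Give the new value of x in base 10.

x = 001111100
bit 7 is currently 0; toggle it via x ^ (1 << 7) = x ^ 128
→ 011111100 = 252

252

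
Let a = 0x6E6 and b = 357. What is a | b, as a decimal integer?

0x6E6 = 11011100110
357 = 00101100101
 OR → 11111100111 = 2023

2023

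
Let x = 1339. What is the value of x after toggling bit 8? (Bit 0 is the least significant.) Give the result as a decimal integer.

1083

x = 010100111011
bit 8 is currently 1; toggle it via x ^ (1 << 8) = x ^ 256
→ 010000111011 = 1083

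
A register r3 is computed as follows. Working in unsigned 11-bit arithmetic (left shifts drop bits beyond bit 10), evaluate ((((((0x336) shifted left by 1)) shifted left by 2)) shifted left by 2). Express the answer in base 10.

0x336 = 01100110110
→ shifted left by 1 (mod 2^11) → 11001101100 = 1644
→ shifted left by 2 (mod 2^11) → 00110110000 = 432
→ shifted left by 2 (mod 2^11) → 11011000000 = 1728

1728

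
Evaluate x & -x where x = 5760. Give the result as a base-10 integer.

x = 1011010000000 = 5760
-x (two's complement) = …0100110000000
AND   = 0000010000000 = 128
(x & -x isolates the lowest set bit of x.)

128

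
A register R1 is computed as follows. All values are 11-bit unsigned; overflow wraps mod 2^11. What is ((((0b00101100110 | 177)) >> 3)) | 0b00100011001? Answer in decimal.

319

0b00101100110 = 00101100110
177 = 00010110001
→ | → 00111110111 = 503
→ >> 3 → 00000111110 = 62
0b00100011001 = 00100011001
→ | → 00100111111 = 319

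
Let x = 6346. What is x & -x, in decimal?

2

x = 1100011001010 = 6346
-x (two's complement) = …0011100110110
AND   = 0000000000010 = 2
(x & -x isolates the lowest set bit of x.)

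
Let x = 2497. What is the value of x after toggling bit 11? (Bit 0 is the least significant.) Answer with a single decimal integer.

449

x = 100111000001
bit 11 is currently 1; toggle it via x ^ (1 << 11) = x ^ 2048
→ 000111000001 = 449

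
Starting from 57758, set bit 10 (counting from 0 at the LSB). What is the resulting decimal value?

x = 1110000110011110
bit 10 is currently 0; set it via x | (1 << 10) = x | 1024
→ 1110010110011110 = 58782

58782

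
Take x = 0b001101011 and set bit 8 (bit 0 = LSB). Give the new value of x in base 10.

x = 001101011
bit 8 is currently 0; set it via x | (1 << 8) = x | 256
→ 101101011 = 363

363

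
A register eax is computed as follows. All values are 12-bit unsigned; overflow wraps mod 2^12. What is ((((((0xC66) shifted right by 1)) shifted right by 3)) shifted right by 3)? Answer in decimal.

0xC66 = 110001100110
→ shifted right by 1 → 011000110011 = 1587
→ shifted right by 3 → 000011000110 = 198
→ shifted right by 3 → 000000011000 = 24

24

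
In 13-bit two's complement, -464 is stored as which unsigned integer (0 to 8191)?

464 in 13 bits: 0000111010000
Invert: 1111000101111
Add 1:  1111000110000 = 7728
(Check: 2^13 - 464 = 8192 - 464 = 7728.)

7728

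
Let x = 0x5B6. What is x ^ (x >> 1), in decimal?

x = 10110110110 = 1462
x>>1 = 01011011011
XOR  = 11101101101 = 1901
(x ^ (x >> 1) gives the standard binary-reflected Gray code of x.)

1901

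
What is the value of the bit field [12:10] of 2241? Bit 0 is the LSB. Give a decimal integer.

v = 0100011000001
Shift right by 10: 010
Mask low 3 bits: 010 = 2

2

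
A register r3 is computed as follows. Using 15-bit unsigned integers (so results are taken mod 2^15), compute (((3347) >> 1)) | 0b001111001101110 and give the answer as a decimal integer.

3347 = 000110100010011
→ >> 1 → 000011010001001 = 1673
0b001111001101110 = 001111001101110
→ | → 001111011101111 = 7919

7919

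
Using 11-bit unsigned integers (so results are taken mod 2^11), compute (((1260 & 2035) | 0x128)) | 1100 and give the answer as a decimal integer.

1260 = 10011101100
2035 = 11111110011
→ & → 10011100000 = 1248
0x128 = 00100101000
→ | → 10111101000 = 1512
1100 = 10001001100
→ | → 10111101100 = 1516

1516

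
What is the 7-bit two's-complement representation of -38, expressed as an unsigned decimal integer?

38 in 7 bits: 0100110
Invert: 1011001
Add 1:  1011010 = 90
(Check: 2^7 - 38 = 128 - 38 = 90.)

90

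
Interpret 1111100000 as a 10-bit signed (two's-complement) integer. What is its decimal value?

-32

pattern = 1111100000 (MSB is 1 ⇒ negative)
Invert: 0000011111, add 1 → 0000100000 = 32, so the value is -32.
(Equivalently: 992 - 2^10 = 992 - 1024 = -32.)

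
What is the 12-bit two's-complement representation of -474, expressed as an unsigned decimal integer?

474 in 12 bits: 000111011010
Invert: 111000100101
Add 1:  111000100110 = 3622
(Check: 2^12 - 474 = 4096 - 474 = 3622.)

3622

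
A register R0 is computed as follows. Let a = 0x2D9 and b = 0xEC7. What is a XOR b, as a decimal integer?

0x2D9 = 001011011001
0xEC7 = 111011000111
XOR → 110000011110 = 3102

3102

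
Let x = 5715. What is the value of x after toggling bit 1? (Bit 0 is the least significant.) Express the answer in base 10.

5713

x = 01011001010011
bit 1 is currently 1; toggle it via x ^ (1 << 1) = x ^ 2
→ 01011001010001 = 5713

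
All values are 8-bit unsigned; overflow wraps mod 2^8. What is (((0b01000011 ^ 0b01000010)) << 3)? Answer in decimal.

8

0b01000011 = 01000011
0b01000010 = 01000010
→ ^ → 00000001 = 1
→ << 3 (mod 2^8) → 00001000 = 8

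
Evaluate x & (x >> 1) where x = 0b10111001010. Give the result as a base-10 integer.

x = 10111001010 = 1482
x>>1 = 01011100101
AND  = 00011000000 = 192
(x & (x >> 1) has a 1 wherever x has two consecutive 1 bits.)

192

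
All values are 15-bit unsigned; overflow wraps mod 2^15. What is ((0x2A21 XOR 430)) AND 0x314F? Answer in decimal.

0x2A21 = 010101000100001
430 = 000000110101110
→ XOR → 010101110001111 = 11151
0x314F = 011000101001111
→ AND → 010000100001111 = 8463

8463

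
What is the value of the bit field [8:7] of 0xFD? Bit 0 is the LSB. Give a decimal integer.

1

v = 0011111101
Shift right by 7: 001
Mask low 2 bits: 01 = 1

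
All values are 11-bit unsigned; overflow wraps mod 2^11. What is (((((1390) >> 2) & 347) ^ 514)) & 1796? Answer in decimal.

768

1390 = 10101101110
→ >> 2 → 00101011011 = 347
347 = 00101011011
→ & → 00101011011 = 347
514 = 01000000010
→ ^ → 01101011001 = 857
1796 = 11100000100
→ & → 01100000000 = 768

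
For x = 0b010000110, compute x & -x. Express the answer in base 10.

2

x = 10000110 = 134
-x (two's complement) = …01111010
AND   = 00000010 = 2
(x & -x isolates the lowest set bit of x.)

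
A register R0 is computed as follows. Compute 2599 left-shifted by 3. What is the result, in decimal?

2599 = 000101000100111
shift left by 3 → 101000100111000 = 20792
(equivalently, 2599 × 2^3 = 2599 × 8)

20792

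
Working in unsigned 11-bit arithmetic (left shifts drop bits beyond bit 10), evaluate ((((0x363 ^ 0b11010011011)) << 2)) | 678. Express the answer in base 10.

2022

0x363 = 01101100011
0b11010011011 = 11010011011
→ ^ → 10111111000 = 1528
→ << 2 (mod 2^11) → 11111100000 = 2016
678 = 01010100110
→ | → 11111100110 = 2022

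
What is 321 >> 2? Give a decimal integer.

80

321 = 101000001
shift right by 2 → 001010000 = 80
(equivalently, floor(321 / 4))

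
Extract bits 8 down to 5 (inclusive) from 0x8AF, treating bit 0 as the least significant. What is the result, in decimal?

5

v = 100010101111
Shift right by 5: 1000101
Mask low 4 bits: 0101 = 5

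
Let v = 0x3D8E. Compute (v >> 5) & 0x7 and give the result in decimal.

4

v = 11110110001110
Shift right by 5: 111101100
Mask low 3 bits: 100 = 4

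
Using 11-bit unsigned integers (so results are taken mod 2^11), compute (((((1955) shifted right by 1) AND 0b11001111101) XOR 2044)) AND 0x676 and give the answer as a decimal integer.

1955 = 11110100011
→ shifted right by 1 → 01111010001 = 977
0b11001111101 = 11001111101
→ AND → 01001010001 = 593
2044 = 11111111100
→ XOR → 10110101101 = 1453
0x676 = 11001110110
→ AND → 10000100100 = 1060

1060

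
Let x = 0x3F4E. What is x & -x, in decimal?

x = 11111101001110 = 16206
-x (two's complement) = …00000010110010
AND   = 00000000000010 = 2
(x & -x isolates the lowest set bit of x.)

2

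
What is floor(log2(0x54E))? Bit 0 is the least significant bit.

0x54E = 10101001110
The topmost 1 is at position 10 (since 2^10 = 1024 ≤ 1358 < 2048).

10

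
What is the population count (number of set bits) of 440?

440 = 110111000
Count the 1s: 1 + 1 + 1 + 1 + 1 = 5

5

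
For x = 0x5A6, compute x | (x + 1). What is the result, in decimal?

1447

x = 10110100110 = 1446
x + 1 = 10110100111
OR    = 10110100111 = 1447
(x | (x + 1) sets the lowest cleared bit.)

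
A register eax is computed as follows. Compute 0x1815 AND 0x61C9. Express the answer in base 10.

1

0x1815 = 001100000010101
0x61C9 = 110000111001001
AND → 000000000000001 = 1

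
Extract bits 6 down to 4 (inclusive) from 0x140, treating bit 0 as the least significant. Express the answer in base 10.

4

v = 00101000000
Shift right by 4: 0010100
Mask low 3 bits: 100 = 4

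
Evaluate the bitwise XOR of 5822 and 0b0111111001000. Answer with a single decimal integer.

6518

5822 = 1011010111110
b = 0111111001000
XOR → 1100101110110 = 6518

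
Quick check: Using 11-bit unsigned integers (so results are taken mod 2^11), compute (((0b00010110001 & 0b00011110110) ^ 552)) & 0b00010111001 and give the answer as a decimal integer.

152

0b00010110001 = 00010110001
0b00011110110 = 00011110110
→ & → 00010110000 = 176
552 = 01000101000
→ ^ → 01010011000 = 664
0b00010111001 = 00010111001
→ & → 00010011000 = 152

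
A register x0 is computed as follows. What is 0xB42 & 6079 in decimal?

770

0xB42 = 0101101000010
6079 = 1011110111111
AND → 0001100000010 = 770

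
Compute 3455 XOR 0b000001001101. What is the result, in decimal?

3378

3455 = 110101111111
b = 000001001101
XOR → 110100110010 = 3378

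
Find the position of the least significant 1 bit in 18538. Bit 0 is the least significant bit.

18538 = 100100001101010
Trailing zeros: 1, so the lowest set bit is bit 1 (value 2).

1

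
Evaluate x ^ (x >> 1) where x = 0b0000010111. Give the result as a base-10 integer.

28

x = 10111 = 23
x>>1 = 01011
XOR  = 11100 = 28
(x ^ (x >> 1) gives the standard binary-reflected Gray code of x.)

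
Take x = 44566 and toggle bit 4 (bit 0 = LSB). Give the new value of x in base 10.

x = 1010111000010110
bit 4 is currently 1; toggle it via x ^ (1 << 4) = x ^ 16
→ 1010111000000110 = 44550

44550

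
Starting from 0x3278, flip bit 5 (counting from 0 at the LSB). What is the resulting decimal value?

12888

x = 11001001111000
bit 5 is currently 1; toggle it via x ^ (1 << 5) = x ^ 32
→ 11001001011000 = 12888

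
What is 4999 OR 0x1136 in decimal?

5047

4999 = 1001110000111
0x1136 = 1000100110110
 OR → 1001110110111 = 5047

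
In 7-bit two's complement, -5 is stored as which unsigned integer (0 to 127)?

123

5 in 7 bits: 0000101
Invert: 1111010
Add 1:  1111011 = 123
(Check: 2^7 - 5 = 128 - 5 = 123.)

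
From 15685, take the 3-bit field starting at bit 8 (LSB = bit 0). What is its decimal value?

5

v = 11110101000101
Shift right by 8: 111101
Mask low 3 bits: 101 = 5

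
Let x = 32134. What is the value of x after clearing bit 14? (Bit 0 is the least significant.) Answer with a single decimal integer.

15750

x = 111110110000110
bit 14 is currently 1; clear it via x & ~(1 << 14) = x & ~16384
→ 011110110000110 = 15750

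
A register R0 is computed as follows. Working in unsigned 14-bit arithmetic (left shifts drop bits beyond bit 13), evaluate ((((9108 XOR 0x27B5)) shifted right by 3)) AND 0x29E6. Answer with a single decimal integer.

132

9108 = 10001110010100
0x27B5 = 10011110110101
→ XOR → 00010000100001 = 1057
→ shifted right by 3 → 00000010000100 = 132
0x29E6 = 10100111100110
→ AND → 00000010000100 = 132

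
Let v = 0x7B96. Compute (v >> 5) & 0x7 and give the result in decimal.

v = 111101110010110
Shift right by 5: 1111011100
Mask low 3 bits: 100 = 4

4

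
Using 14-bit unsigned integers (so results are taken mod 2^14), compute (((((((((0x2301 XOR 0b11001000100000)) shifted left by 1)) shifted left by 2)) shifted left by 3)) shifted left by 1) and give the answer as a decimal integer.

0x2301 = 10001100000001
0b11001000100000 = 11001000100000
→ XOR → 01000100100001 = 4385
→ shifted left by 1 (mod 2^14) → 10001001000010 = 8770
→ shifted left by 2 (mod 2^14) → 00100100001000 = 2312
→ shifted left by 3 (mod 2^14) → 00100001000000 = 2112
→ shifted left by 1 (mod 2^14) → 01000010000000 = 4224

4224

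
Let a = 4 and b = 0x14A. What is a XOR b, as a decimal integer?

4 = 000000100
0x14A = 101001010
XOR → 101001110 = 334

334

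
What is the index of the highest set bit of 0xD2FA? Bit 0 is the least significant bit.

15

0xD2FA = 1101001011111010
The topmost 1 is at position 15 (since 2^15 = 32768 ≤ 54010 < 65536).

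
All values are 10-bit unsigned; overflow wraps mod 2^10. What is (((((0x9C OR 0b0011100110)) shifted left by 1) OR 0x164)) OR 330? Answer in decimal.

0x9C = 0010011100
0b0011100110 = 0011100110
→ OR → 0011111110 = 254
→ shifted left by 1 (mod 2^10) → 0111111100 = 508
0x164 = 0101100100
→ OR → 0111111100 = 508
330 = 0101001010
→ OR → 0111111110 = 510

510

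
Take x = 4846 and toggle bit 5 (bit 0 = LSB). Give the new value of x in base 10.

4814

x = 01001011101110
bit 5 is currently 1; toggle it via x ^ (1 << 5) = x ^ 32
→ 01001011001110 = 4814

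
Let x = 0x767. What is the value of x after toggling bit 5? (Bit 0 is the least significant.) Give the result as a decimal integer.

x = 011101100111
bit 5 is currently 1; toggle it via x ^ (1 << 5) = x ^ 32
→ 011101000111 = 1863

1863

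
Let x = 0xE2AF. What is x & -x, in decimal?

1

x = 1110001010101111 = 58031
-x (two's complement) = …0001110101010001
AND   = 0000000000000001 = 1
(x & -x isolates the lowest set bit of x.)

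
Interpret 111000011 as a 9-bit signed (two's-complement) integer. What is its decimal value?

-61

pattern = 111000011 (MSB is 1 ⇒ negative)
Invert: 000111100, add 1 → 000111101 = 61, so the value is -61.
(Equivalently: 451 - 2^9 = 451 - 512 = -61.)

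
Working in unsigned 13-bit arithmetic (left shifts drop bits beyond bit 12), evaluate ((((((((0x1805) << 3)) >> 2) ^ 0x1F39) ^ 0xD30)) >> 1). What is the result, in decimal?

0x1805 = 1100000000101
→ << 3 (mod 2^13) → 0000000101000 = 40
→ >> 2 → 0000000001010 = 10
0x1F39 = 1111100111001
→ ^ → 1111100110011 = 7987
0xD30 = 0110100110000
→ ^ → 1001000000011 = 4611
→ >> 1 → 0100100000001 = 2305

2305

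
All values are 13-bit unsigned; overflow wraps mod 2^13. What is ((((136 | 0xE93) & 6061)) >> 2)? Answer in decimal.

418

136 = 0000010001000
0xE93 = 0111010010011
→ | → 0111010011011 = 3739
6061 = 1011110101101
→ & → 0011010001001 = 1673
→ >> 2 → 0000110100010 = 418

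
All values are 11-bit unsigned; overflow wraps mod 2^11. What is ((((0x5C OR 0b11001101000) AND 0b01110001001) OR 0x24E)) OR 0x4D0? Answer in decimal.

1758

0x5C = 00001011100
0b11001101000 = 11001101000
→ OR → 11001111100 = 1660
0b01110001001 = 01110001001
→ AND → 01000001000 = 520
0x24E = 01001001110
→ OR → 01001001110 = 590
0x4D0 = 10011010000
→ OR → 11011011110 = 1758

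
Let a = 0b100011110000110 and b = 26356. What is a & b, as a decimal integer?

18052

a = 100011110000110
26356 = 110011011110100
AND → 100011010000100 = 18052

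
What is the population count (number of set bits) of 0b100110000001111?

n = 100110000001111
Count the 1s: 1 + 1 + 1 + 1 + 1 + 1 + 1 = 7

7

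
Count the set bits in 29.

29 = 11101
Count the 1s: 1 + 1 + 1 + 1 = 4

4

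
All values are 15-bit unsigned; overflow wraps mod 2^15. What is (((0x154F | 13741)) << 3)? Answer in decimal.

0x154F = 001010101001111
13741 = 011010110101101
→ | → 011010111101111 = 13807
→ << 3 (mod 2^15) → 010111101111000 = 12152

12152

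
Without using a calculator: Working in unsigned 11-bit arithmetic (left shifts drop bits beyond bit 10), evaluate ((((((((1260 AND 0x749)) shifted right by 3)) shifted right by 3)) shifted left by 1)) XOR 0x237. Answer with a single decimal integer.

1260 = 10011101100
0x749 = 11101001001
→ AND → 10001001000 = 1096
→ shifted right by 3 → 00010001001 = 137
→ shifted right by 3 → 00000010001 = 17
→ shifted left by 1 (mod 2^11) → 00000100010 = 34
0x237 = 01000110111
→ XOR → 01000010101 = 533

533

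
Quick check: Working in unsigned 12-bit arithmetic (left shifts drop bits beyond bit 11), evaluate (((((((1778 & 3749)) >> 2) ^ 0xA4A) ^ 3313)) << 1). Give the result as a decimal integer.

1778 = 011011110010
3749 = 111010100101
→ & → 011010100000 = 1696
→ >> 2 → 000110101000 = 424
0xA4A = 101001001010
→ ^ → 101111100010 = 3042
3313 = 110011110001
→ ^ → 011100010011 = 1811
→ << 1 (mod 2^12) → 111000100110 = 3622

3622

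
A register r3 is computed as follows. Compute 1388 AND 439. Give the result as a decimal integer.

1388 = 10101101100
439 = 00110110111
AND → 00100100100 = 292

292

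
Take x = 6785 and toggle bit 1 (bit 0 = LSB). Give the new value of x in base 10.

6787

x = 1101010000001
bit 1 is currently 0; toggle it via x ^ (1 << 1) = x ^ 2
→ 1101010000011 = 6787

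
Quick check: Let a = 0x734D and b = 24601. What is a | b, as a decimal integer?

0x734D = 111001101001101
24601 = 110000000011001
 OR → 111001101011101 = 29533

29533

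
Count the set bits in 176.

176 = 10110000
Count the 1s: 1 + 1 + 1 = 3

3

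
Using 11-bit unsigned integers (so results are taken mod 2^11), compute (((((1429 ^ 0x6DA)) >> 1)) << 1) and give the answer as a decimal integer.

846

1429 = 10110010101
0x6DA = 11011011010
→ ^ → 01101001111 = 847
→ >> 1 → 00110100111 = 423
→ << 1 (mod 2^11) → 01101001110 = 846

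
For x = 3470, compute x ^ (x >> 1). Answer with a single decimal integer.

x = 110110001110 = 3470
x>>1 = 011011000111
XOR  = 101101001001 = 2889
(x ^ (x >> 1) gives the standard binary-reflected Gray code of x.)

2889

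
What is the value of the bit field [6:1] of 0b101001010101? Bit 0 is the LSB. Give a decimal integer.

v = 101001010101
Shift right by 1: 10100101010
Mask low 6 bits: 101010 = 42

42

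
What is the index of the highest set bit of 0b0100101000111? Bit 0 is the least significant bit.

0b0100101000111 = 100101000111
The topmost 1 is at position 11 (since 2^11 = 2048 ≤ 2375 < 4096).

11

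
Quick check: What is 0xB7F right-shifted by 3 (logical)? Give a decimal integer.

0xB7F = 101101111111
shift right by 3 → 000101101111 = 367
(equivalently, floor(2943 / 8))

367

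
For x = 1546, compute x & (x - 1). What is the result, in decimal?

x = 11000001010 = 1546
x - 1 = 11000001001
AND   = 11000001000 = 1544
(x & (x - 1) clears the lowest set bit of x.)

1544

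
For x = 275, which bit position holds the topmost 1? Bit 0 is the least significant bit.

275 = 100010011
The topmost 1 is at position 8 (since 2^8 = 256 ≤ 275 < 512).

8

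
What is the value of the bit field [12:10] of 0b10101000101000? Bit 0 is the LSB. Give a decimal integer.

v = 10101000101000
Shift right by 10: 1010
Mask low 3 bits: 010 = 2

2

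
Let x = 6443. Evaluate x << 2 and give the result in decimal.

25772

6443 = 001100100101011
shift left by 2 → 110010010101100 = 25772
(equivalently, 6443 × 2^2 = 6443 × 4)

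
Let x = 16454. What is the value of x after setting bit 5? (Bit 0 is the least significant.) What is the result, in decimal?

16486

x = 100000001000110
bit 5 is currently 0; set it via x | (1 << 5) = x | 32
→ 100000001100110 = 16486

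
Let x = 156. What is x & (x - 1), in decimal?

x = 10011100 = 156
x - 1 = 10011011
AND   = 10011000 = 152
(x & (x - 1) clears the lowest set bit of x.)

152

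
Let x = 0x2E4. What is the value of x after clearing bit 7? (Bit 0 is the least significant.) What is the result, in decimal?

x = 1011100100
bit 7 is currently 1; clear it via x & ~(1 << 7) = x & ~128
→ 1001100100 = 612

612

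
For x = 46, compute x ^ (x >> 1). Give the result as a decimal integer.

x = 101110 = 46
x>>1 = 010111
XOR  = 111001 = 57
(x ^ (x >> 1) gives the standard binary-reflected Gray code of x.)

57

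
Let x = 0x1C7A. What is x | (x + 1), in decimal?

7291

x = 1110001111010 = 7290
x + 1 = 1110001111011
OR    = 1110001111011 = 7291
(x | (x + 1) sets the lowest cleared bit.)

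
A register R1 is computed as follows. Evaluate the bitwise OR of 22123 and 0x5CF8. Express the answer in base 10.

24315

22123 = 101011001101011
0x5CF8 = 101110011111000
 OR → 101111011111011 = 24315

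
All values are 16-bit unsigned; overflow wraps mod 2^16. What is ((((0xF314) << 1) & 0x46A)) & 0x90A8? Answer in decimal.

40

0xF314 = 1111001100010100
→ << 1 (mod 2^16) → 1110011000101000 = 58920
0x46A = 0000010001101010
→ & → 0000010000101000 = 1064
0x90A8 = 1001000010101000
→ & → 0000000000101000 = 40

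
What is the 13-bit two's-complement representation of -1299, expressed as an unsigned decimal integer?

6893

1299 in 13 bits: 0010100010011
Invert: 1101011101100
Add 1:  1101011101101 = 6893
(Check: 2^13 - 1299 = 8192 - 1299 = 6893.)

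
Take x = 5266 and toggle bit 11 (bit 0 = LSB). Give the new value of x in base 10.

x = 1010010010010
bit 11 is currently 0; toggle it via x ^ (1 << 11) = x ^ 2048
→ 1110010010010 = 7314

7314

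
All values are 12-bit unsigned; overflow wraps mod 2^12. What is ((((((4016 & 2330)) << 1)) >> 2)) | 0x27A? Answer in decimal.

762

4016 = 111110110000
2330 = 100100011010
→ & → 100100010000 = 2320
→ << 1 (mod 2^12) → 001000100000 = 544
→ >> 2 → 000010001000 = 136
0x27A = 001001111010
→ | → 001011111010 = 762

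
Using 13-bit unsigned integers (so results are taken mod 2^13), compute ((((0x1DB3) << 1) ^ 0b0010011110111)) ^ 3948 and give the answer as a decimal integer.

4349

0x1DB3 = 1110110110011
→ << 1 (mod 2^13) → 1101101100110 = 7014
0b0010011110111 = 0010011110111
→ ^ → 1111110010001 = 8081
3948 = 0111101101100
→ ^ → 1000011111101 = 4349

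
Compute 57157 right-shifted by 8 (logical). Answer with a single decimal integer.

223

57157 = 1101111101000101
shift right by 8 → 0000000011011111 = 223
(equivalently, floor(57157 / 256))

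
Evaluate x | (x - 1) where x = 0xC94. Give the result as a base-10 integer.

3223

x = 110010010100 = 3220
x - 1 = 110010010011
OR    = 110010010111 = 3223
(x | (x - 1) sets all bits below the lowest set bit.)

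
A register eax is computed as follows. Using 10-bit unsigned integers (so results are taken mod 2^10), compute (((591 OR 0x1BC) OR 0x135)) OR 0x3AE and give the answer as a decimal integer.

1023

591 = 1001001111
0x1BC = 0110111100
→ OR → 1111111111 = 1023
0x135 = 0100110101
→ OR → 1111111111 = 1023
0x3AE = 1110101110
→ OR → 1111111111 = 1023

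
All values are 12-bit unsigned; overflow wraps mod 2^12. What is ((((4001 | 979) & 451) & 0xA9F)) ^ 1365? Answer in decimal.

1494

4001 = 111110100001
979 = 001111010011
→ | → 111111110011 = 4083
451 = 000111000011
→ & → 000111000011 = 451
0xA9F = 101010011111
→ & → 000010000011 = 131
1365 = 010101010101
→ ^ → 010111010110 = 1494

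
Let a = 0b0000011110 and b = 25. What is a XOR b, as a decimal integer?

a = 11110
25 = 11001
XOR → 00111 = 7

7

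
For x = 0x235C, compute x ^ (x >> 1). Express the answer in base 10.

x = 10001101011100 = 9052
x>>1 = 01000110101110
XOR  = 11001011110010 = 13042
(x ^ (x >> 1) gives the standard binary-reflected Gray code of x.)

13042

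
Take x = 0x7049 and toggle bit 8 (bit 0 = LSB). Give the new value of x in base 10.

x = 111000001001001
bit 8 is currently 0; toggle it via x ^ (1 << 8) = x ^ 256
→ 111000101001001 = 29001

29001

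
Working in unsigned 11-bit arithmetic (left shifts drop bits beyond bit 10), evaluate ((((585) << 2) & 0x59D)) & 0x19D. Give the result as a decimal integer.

260

585 = 01001001001
→ << 2 (mod 2^11) → 00100100100 = 292
0x59D = 10110011101
→ & → 00100000100 = 260
0x19D = 00110011101
→ & → 00100000100 = 260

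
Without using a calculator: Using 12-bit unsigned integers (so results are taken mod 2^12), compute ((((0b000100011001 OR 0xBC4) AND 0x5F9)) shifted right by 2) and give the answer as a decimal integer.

118

0b000100011001 = 000100011001
0xBC4 = 101111000100
→ OR → 101111011101 = 3037
0x5F9 = 010111111001
→ AND → 000111011001 = 473
→ shifted right by 2 → 000001110110 = 118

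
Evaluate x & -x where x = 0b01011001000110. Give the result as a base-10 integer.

2

x = 1011001000110 = 5702
-x (two's complement) = …0100110111010
AND   = 0000000000010 = 2
(x & -x isolates the lowest set bit of x.)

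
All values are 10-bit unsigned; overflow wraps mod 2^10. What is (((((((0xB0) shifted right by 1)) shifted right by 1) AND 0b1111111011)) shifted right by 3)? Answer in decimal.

0xB0 = 0010110000
→ shifted right by 1 → 0001011000 = 88
→ shifted right by 1 → 0000101100 = 44
0b1111111011 = 1111111011
→ AND → 0000101000 = 40
→ shifted right by 3 → 0000000101 = 5

5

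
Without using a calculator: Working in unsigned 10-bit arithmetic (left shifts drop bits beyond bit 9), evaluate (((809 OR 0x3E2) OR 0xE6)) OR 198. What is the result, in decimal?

1007

809 = 1100101001
0x3E2 = 1111100010
→ OR → 1111101011 = 1003
0xE6 = 0011100110
→ OR → 1111101111 = 1007
198 = 0011000110
→ OR → 1111101111 = 1007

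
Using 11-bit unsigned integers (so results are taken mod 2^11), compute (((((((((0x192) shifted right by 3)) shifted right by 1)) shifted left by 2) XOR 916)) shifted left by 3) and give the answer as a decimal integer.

1920

0x192 = 00110010010
→ shifted right by 3 → 00000110010 = 50
→ shifted right by 1 → 00000011001 = 25
→ shifted left by 2 (mod 2^11) → 00001100100 = 100
916 = 01110010100
→ XOR → 01111110000 = 1008
→ shifted left by 3 (mod 2^11) → 11110000000 = 1920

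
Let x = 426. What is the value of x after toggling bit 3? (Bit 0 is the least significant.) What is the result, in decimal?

418

x = 0110101010
bit 3 is currently 1; toggle it via x ^ (1 << 3) = x ^ 8
→ 0110100010 = 418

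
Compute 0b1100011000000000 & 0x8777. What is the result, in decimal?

a = 1100011000000000
0x8777 = 1000011101110111
AND → 1000011000000000 = 34304

34304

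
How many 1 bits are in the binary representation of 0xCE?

0xCE = 11001110
Count the 1s: 1 + 1 + 1 + 1 + 1 = 5

5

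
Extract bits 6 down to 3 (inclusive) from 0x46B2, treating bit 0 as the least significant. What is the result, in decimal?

6

v = 100011010110010
Shift right by 3: 100011010110
Mask low 4 bits: 0110 = 6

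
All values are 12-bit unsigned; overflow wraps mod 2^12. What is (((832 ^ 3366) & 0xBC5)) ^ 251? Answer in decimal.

832 = 001101000000
3366 = 110100100110
→ ^ → 111001100110 = 3686
0xBC5 = 101111000101
→ & → 101001000100 = 2628
251 = 000011111011
→ ^ → 101010111111 = 2751

2751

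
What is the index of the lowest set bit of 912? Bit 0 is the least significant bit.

4

912 = 1110010000
Trailing zeros: 4, so the lowest set bit is bit 4 (value 16).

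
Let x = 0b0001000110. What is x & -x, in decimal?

2

x = 1000110 = 70
-x (two's complement) = …0111010
AND   = 0000010 = 2
(x & -x isolates the lowest set bit of x.)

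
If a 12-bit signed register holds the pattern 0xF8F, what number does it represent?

-113

pattern = 111110001111 (MSB is 1 ⇒ negative)
Invert: 000001110000, add 1 → 000001110001 = 113, so the value is -113.
(Equivalently: 3983 - 2^12 = 3983 - 4096 = -113.)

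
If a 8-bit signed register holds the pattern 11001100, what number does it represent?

-52

pattern = 11001100 (MSB is 1 ⇒ negative)
Invert: 00110011, add 1 → 00110100 = 52, so the value is -52.
(Equivalently: 204 - 2^8 = 204 - 256 = -52.)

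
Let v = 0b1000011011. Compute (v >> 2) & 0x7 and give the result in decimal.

v = 1000011011
Shift right by 2: 10000110
Mask low 3 bits: 110 = 6

6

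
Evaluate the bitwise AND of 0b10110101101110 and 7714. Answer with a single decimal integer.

3106

a = 10110101101110
7714 = 01111000100010
AND → 00110000100010 = 3106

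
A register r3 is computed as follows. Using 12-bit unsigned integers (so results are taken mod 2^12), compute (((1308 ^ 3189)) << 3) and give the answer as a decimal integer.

2888

1308 = 010100011100
3189 = 110001110101
→ ^ → 100101101001 = 2409
→ << 3 (mod 2^12) → 101101001000 = 2888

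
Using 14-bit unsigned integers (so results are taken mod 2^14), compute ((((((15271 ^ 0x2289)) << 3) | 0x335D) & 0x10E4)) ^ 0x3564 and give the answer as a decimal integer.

9472

15271 = 11101110100111
0x2289 = 10001010001001
→ ^ → 01100100101110 = 6446
→ << 3 (mod 2^14) → 00100101110000 = 2416
0x335D = 11001101011101
→ | → 11101101111101 = 15229
0x10E4 = 01000011100100
→ & → 01000001100100 = 4196
0x3564 = 11010101100100
→ ^ → 10010100000000 = 9472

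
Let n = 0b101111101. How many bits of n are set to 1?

n = 101111101
Count the 1s: 1 + 1 + 1 + 1 + 1 + 1 + 1 = 7

7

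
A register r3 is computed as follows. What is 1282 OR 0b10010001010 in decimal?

1282 = 10100000010
b = 10010001010
 OR → 10110001010 = 1418

1418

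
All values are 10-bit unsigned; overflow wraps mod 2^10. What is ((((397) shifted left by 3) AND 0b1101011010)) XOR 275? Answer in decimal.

347

397 = 0110001101
→ shifted left by 3 (mod 2^10) → 0001101000 = 104
0b1101011010 = 1101011010
→ AND → 0001001000 = 72
275 = 0100010011
→ XOR → 0101011011 = 347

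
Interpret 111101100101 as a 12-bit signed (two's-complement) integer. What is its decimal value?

-155

pattern = 111101100101 (MSB is 1 ⇒ negative)
Invert: 000010011010, add 1 → 000010011011 = 155, so the value is -155.
(Equivalently: 3941 - 2^12 = 3941 - 4096 = -155.)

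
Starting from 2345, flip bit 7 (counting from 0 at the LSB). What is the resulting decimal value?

2473

x = 100100101001
bit 7 is currently 0; toggle it via x ^ (1 << 7) = x ^ 128
→ 100110101001 = 2473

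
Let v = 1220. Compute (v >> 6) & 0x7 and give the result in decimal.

v = 10011000100
Shift right by 6: 10011
Mask low 3 bits: 011 = 3

3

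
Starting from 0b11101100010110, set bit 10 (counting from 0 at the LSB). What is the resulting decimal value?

x = 11101100010110
bit 10 is currently 0; set it via x | (1 << 10) = x | 1024
→ 11111100010110 = 16150

16150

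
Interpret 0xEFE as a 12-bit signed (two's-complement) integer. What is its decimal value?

-258

pattern = 111011111110 (MSB is 1 ⇒ negative)
Invert: 000100000001, add 1 → 000100000010 = 258, so the value is -258.
(Equivalently: 3838 - 2^12 = 3838 - 4096 = -258.)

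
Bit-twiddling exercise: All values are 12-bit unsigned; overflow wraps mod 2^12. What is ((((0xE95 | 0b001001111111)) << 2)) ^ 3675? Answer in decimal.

1447

0xE95 = 111010010101
0b001001111111 = 001001111111
→ | → 111011111111 = 3839
→ << 2 (mod 2^12) → 101111111100 = 3068
3675 = 111001011011
→ ^ → 010110100111 = 1447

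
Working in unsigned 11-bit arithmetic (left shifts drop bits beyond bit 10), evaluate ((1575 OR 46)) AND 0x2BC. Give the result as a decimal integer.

1575 = 11000100111
46 = 00000101110
→ OR → 11000101111 = 1583
0x2BC = 01010111100
→ AND → 01000101100 = 556

556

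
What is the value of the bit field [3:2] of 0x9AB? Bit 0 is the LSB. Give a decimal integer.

v = 100110101011
Shift right by 2: 1001101010
Mask low 2 bits: 10 = 2

2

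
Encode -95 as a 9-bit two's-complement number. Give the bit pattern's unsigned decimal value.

417

95 in 9 bits: 001011111
Invert: 110100000
Add 1:  110100001 = 417
(Check: 2^9 - 95 = 512 - 95 = 417.)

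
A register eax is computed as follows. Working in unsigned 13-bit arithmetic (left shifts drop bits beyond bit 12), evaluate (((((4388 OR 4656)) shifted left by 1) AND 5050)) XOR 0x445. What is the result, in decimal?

1645

4388 = 1000100100100
4656 = 1001000110000
→ OR → 1001100110100 = 4916
→ shifted left by 1 (mod 2^13) → 0011001101000 = 1640
5050 = 1001110111010
→ AND → 0001000101000 = 552
0x445 = 0010001000101
→ XOR → 0011001101101 = 1645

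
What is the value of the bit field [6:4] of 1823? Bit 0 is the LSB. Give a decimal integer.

1

v = 11100011111
Shift right by 4: 1110001
Mask low 3 bits: 001 = 1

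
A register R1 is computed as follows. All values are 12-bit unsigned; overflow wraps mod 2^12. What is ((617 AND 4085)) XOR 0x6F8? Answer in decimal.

617 = 001001101001
4085 = 111111110101
→ AND → 001001100001 = 609
0x6F8 = 011011111000
→ XOR → 010010011001 = 1177

1177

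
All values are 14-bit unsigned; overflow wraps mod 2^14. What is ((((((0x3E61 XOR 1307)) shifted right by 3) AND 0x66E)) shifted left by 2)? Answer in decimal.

0x3E61 = 11111001100001
1307 = 00010100011011
→ XOR → 11101101111010 = 15226
→ shifted right by 3 → 00011101101111 = 1903
0x66E = 00011001101110
→ AND → 00011001101110 = 1646
→ shifted left by 2 (mod 2^14) → 01100110111000 = 6584

6584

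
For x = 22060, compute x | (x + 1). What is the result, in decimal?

x = 101011000101100 = 22060
x + 1 = 101011000101101
OR    = 101011000101101 = 22061
(x | (x + 1) sets the lowest cleared bit.)

22061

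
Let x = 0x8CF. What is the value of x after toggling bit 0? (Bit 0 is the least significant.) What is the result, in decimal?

2254

x = 100011001111
bit 0 is currently 1; toggle it via x ^ (1 << 0) = x ^ 1
→ 100011001110 = 2254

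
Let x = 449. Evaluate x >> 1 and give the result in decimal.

449 = 111000001
shift right by 1 → 011100000 = 224
(equivalently, floor(449 / 2))

224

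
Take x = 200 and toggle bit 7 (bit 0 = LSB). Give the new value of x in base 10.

72

x = 011001000
bit 7 is currently 1; toggle it via x ^ (1 << 7) = x ^ 128
→ 001001000 = 72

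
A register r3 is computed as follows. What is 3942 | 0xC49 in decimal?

3942 = 111101100110
0xC49 = 110001001001
 OR → 111101101111 = 3951

3951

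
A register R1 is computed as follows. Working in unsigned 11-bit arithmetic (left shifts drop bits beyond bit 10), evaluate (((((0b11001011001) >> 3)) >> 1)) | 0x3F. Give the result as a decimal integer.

127

0b11001011001 = 11001011001
→ >> 3 → 00011001011 = 203
→ >> 1 → 00001100101 = 101
0x3F = 00000111111
→ | → 00001111111 = 127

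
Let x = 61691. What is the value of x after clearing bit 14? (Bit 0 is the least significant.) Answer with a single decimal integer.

x = 1111000011111011
bit 14 is currently 1; clear it via x & ~(1 << 14) = x & ~16384
→ 1011000011111011 = 45307

45307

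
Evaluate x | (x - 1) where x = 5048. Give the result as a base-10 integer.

x = 1001110111000 = 5048
x - 1 = 1001110110111
OR    = 1001110111111 = 5055
(x | (x - 1) sets all bits below the lowest set bit.)

5055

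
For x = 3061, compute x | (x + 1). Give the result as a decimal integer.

3063

x = 101111110101 = 3061
x + 1 = 101111110110
OR    = 101111110111 = 3063
(x | (x + 1) sets the lowest cleared bit.)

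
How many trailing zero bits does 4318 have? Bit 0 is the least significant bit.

1

4318 = 1000011011110
Trailing zeros: 1, so the lowest set bit is bit 1 (value 2).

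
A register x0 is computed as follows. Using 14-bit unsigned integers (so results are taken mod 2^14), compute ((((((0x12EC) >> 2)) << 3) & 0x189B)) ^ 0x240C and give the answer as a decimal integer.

0x12EC = 01001011101100
→ >> 2 → 00010010111011 = 1211
→ << 3 (mod 2^14) → 10010111011000 = 9688
0x189B = 01100010011011
→ & → 00000010011000 = 152
0x240C = 10010000001100
→ ^ → 10010010010100 = 9364

9364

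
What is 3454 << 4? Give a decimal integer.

3454 = 0000110101111110
shift left by 4 → 1101011111100000 = 55264
(equivalently, 3454 × 2^4 = 3454 × 16)

55264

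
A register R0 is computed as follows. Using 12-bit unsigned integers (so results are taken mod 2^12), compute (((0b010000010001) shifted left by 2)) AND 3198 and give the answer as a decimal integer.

68

0b010000010001 = 010000010001
→ shifted left by 2 (mod 2^12) → 000001000100 = 68
3198 = 110001111110
→ AND → 000001000100 = 68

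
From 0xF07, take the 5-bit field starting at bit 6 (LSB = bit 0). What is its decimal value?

28

v = 00111100000111
Shift right by 6: 00111100
Mask low 5 bits: 11100 = 28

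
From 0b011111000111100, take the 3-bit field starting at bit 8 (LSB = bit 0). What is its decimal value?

v = 011111000111100
Shift right by 8: 0111110
Mask low 3 bits: 110 = 6

6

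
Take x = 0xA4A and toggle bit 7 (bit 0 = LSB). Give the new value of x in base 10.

2762

x = 00101001001010
bit 7 is currently 0; toggle it via x ^ (1 << 7) = x ^ 128
→ 00101011001010 = 2762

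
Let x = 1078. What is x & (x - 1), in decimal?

1076

x = 10000110110 = 1078
x - 1 = 10000110101
AND   = 10000110100 = 1076
(x & (x - 1) clears the lowest set bit of x.)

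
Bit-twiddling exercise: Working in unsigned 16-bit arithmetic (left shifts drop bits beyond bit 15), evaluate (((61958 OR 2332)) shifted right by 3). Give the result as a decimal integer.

61958 = 1111001000000110
2332 = 0000100100011100
→ OR → 1111101100011110 = 64286
→ shifted right by 3 → 0001111101100011 = 8035

8035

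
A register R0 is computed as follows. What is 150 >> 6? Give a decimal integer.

150 = 10010110
shift right by 6 → 00000010 = 2
(equivalently, floor(150 / 64))

2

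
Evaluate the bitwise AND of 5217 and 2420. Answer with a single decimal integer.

96

5217 = 1010001100001
2420 = 0100101110100
AND → 0000001100000 = 96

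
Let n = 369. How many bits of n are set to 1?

5

369 = 101110001
Count the 1s: 1 + 1 + 1 + 1 + 1 = 5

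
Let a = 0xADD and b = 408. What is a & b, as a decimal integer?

0xADD = 101011011101
408 = 000110011000
AND → 000010011000 = 152

152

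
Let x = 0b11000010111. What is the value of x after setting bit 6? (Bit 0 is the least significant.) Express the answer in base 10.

x = 11000010111
bit 6 is currently 0; set it via x | (1 << 6) = x | 64
→ 11001010111 = 1623

1623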